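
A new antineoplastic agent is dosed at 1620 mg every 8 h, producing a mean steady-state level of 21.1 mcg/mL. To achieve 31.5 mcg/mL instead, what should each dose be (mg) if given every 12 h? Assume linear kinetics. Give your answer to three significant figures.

For first-order elimination, Css ∝ F·D/(CL·τ); F and CL are unchanged, so Css ∝ D/τ.
D₂ = D₁ × (Css,target / Css,current) × (τ₂/τ₁) = 1620 × (31.5/21.1) × (12/8) = 3628 mg

3630 mg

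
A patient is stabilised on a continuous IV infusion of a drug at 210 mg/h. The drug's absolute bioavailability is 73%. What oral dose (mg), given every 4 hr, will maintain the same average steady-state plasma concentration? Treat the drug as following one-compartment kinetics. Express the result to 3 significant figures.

1150 mg

To maintain the same Css, the systemic dosing rate must be unchanged: F·D/τ = infusion rate.
D = rate × τ / F = 210 × 4 / 0.73 = 1151 mg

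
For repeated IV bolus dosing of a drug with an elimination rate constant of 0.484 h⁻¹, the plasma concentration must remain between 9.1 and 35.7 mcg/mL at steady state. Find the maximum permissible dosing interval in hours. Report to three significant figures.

Between IV bolus doses, concentration decays as C = C₀·e^(−kτ), so C_peak/C_trough = e^(kτ).
τ_max = ln(C_peak/C_trough) / k = ln(35.7/9.1) / 0.4840 = 1.367 / 0.4840 = 2.824 h

2.82 h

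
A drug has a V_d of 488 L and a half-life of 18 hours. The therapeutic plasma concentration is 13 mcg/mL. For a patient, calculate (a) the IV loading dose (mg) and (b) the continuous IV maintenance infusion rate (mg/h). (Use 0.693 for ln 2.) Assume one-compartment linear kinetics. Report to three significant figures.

LD = Vd × C = 488.0 × 13 = 6344 mg
CL = 0.693 × Vd / t½ = 0.693 × 488.0 / 18 = 18.79 L/h
Infusion rate = CL × Css = 18.79 × 13 = 244.3 mg/h

(a) 6340 mg; (b) 244 mg/h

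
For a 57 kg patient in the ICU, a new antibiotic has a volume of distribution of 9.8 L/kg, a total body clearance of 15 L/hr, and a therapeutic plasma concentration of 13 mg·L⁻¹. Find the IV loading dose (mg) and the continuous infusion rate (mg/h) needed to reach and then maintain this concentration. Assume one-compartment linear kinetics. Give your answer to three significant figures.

Vd(total) = 57 kg × 9.8 L/kg = 558.6 L
LD = Vd · C_target = 558.6 × 13 = 7262 mg
Maintenance: replace elimination → rate = CL × Css = 15.00 × 13 = 195.0 mg/h

(a) 7260 mg; (b) 195 mg/h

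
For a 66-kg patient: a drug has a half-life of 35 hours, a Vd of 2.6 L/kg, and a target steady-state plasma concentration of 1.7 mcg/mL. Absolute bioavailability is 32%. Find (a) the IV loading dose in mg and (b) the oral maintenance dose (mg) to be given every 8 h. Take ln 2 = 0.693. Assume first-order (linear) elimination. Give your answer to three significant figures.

(a) 292 mg; (b) 144 mg

Vd(total) = 66 kg × 2.6 L/kg = 171.6 L
LD = Vd × C = 171.6 × 1.7 = 291.7 mg
CL = 0.693 × Vd / t½ = 0.693 × 171.6 / 35 = 3.398 L/h
D = CL × Css × τ / F = 3.398 × 1.7 × 8 / 0.32 = 144.4 mg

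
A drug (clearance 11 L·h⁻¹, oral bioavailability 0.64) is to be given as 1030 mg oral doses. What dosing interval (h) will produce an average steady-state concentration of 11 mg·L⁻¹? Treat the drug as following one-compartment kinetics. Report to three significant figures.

F·D/τ = CL·Css → τ = F·D / (CL·Css).
τ = 0.64 × 1030 / (11 × 11) = 5.448 h

5.45 h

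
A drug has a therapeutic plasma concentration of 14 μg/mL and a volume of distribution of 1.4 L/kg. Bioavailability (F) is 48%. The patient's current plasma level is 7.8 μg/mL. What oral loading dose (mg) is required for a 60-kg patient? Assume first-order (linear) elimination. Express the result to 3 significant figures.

1090 mg

Vd(total) = 60 kg × 1.4 L/kg = 84.00 L
Concentration deficit ΔC = 14 − 7.8 = 6.200 mg/L
LD = Vd × ΔC / F = 84.00 × 6.200 / 0.48 = 1085 mg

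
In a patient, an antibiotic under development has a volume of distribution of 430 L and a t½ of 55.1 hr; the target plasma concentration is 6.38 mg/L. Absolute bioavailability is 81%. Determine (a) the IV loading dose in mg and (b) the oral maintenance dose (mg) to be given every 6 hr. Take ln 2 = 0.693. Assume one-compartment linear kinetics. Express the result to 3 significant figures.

(a) 2740 mg; (b) 256 mg

LD = Vd × C = 430.0 × 6.38 = 2743 mg
CL = 0.693 × Vd / t½ = 0.693 × 430.0 / 55.1 = 5.408 L/h
D = CL × Css × τ / F = 5.408 × 6.38 × 6 / 0.81 = 255.6 mg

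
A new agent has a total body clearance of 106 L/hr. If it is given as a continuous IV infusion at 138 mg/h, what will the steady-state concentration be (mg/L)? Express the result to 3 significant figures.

Css = rate / CL = 138 / 106.0 = 1.302 mg/L

1.30 mg/L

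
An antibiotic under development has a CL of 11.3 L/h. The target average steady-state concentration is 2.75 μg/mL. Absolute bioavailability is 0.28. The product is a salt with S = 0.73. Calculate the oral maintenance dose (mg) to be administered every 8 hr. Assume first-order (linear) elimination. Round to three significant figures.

1220 mg

D = CL × Css × τ / F / S = 11.30 × 2.75 × 8 / 0.28 / 0.73 = 1216 mg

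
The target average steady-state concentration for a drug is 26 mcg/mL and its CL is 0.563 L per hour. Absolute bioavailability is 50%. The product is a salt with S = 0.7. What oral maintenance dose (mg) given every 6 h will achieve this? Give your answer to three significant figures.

D = CL × Css × τ / F / S = 0.5630 × 26 × 6 / 0.5 / 0.7 = 250.9 mg

251 mg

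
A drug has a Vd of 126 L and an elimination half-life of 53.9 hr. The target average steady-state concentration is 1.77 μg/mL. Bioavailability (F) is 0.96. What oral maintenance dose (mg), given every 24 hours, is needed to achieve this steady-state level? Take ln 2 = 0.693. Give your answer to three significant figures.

71.7 mg

CL = 0.693 × Vd / t½ = 0.693 × 126.0 / 53.9 = 1.620 L/h
D = CL × Css × τ / F = 1.620 × 1.77 × 24 / 0.96 = 71.69 mg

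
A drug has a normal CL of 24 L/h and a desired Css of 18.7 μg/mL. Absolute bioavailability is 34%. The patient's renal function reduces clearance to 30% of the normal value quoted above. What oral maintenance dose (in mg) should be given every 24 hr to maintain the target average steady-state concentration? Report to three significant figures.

Patient clearance = 0.3 × 24.00 = 7.200 L/h
D = CL × Css × τ / F = 7.200 × 18.7 × 24 / 0.34 = 9504 mg

9500 mg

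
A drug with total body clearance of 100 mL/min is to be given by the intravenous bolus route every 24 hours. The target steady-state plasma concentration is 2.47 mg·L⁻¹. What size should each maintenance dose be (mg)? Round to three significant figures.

356 mg

Convert clearance: 100 mL/min × 60 min/h ÷ 1000 mL/L = 6.000 L/h
At steady state, dose per interval replaces the amount cleared in that interval: D/τ = CL·Css.
D = CL × Css × τ = 6.000 × 2.47 × 24 = 355.7 mg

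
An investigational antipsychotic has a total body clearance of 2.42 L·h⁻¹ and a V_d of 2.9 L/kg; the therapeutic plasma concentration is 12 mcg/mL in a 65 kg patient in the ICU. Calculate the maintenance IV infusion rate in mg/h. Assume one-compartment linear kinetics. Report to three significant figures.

29.0 mg/h

R₀ = 2.420 × 12 = 29.04 mg/h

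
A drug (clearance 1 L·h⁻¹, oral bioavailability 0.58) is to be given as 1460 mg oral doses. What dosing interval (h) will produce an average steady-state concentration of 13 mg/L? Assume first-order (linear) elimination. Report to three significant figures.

65.1 h

F·D/τ = CL·Css → τ = F·D / (CL·Css).
τ = 0.58 × 1460 / (1 × 13) = 65.14 h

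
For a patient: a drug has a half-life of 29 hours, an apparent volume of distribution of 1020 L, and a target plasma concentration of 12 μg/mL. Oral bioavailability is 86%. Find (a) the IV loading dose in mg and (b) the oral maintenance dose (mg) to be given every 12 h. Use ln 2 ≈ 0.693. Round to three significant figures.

LD = Vd × C = 1020 × 12 = 12240 mg
CL = 0.693 × Vd / t½ = 0.693 × 1020 / 29 = 24.37 L/h
D = CL × Css × τ / F = 24.37 × 12 × 12 / 0.86 = 4081 mg

(a) 12200 mg; (b) 4080 mg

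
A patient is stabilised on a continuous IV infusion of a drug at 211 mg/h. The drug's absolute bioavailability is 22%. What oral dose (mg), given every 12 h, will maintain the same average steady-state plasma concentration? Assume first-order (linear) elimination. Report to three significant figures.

To maintain the same Css, the systemic dosing rate must be unchanged: F·D/τ = infusion rate.
D = rate × τ / F = 211 × 12 / 0.22 = 11510 mg

11500 mg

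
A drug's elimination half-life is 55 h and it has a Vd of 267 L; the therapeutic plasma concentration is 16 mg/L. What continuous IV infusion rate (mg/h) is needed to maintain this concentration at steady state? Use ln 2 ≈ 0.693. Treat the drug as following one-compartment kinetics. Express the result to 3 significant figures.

CL = ln 2 · Vd / t½ = 0.693 × 267.0 / 55 = 3.364 L/h
Infusion rate = CL × Css = 3.364 × 16 = 53.82 mg/h

53.8 mg/h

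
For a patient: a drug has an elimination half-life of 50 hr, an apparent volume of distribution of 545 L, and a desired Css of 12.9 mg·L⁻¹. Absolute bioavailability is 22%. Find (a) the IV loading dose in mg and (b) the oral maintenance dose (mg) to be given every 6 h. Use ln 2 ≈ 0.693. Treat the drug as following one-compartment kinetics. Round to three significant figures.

(a) 7030 mg; (b) 2660 mg

LD = Vd × C = 545.0 × 12.9 = 7031 mg
CL = 0.693 × Vd / t½ = 0.693 × 545.0 / 50 = 7.554 L/h
D = CL × Css × τ / F = 7.554 × 12.9 × 6 / 0.22 = 2658 mg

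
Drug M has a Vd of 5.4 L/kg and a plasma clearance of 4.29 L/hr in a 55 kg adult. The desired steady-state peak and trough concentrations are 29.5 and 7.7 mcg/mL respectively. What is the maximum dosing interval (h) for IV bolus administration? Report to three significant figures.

93.0 h

Total Vd = 5.4 × 55 = 297.0 L
k = CL / Vd = 4.290 / 297.0 = 0.01444 h⁻¹
Between IV bolus doses, concentration decays as C = C₀·e^(−kτ), so C_peak/C_trough = e^(kτ).
τ_max = ln(C_peak/C_trough) / k = ln(29.5/7.7) / 0.01444 = 1.343 / 0.01444 = 93.01 h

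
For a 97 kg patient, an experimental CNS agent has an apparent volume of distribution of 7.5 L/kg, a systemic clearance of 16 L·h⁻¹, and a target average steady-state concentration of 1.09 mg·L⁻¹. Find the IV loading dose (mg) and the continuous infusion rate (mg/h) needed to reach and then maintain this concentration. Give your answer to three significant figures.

(a) 793 mg; (b) 17.4 mg/h

Vd(total) = 97 kg × 7.5 L/kg = 727.5 L
Loading: fill Vd to C_target → 727.5 L × 1.09 mg/L = 793.0 mg
Maintenance infusion rate = CL × Css = 16.00 × 1.09 = 17.44 mg/h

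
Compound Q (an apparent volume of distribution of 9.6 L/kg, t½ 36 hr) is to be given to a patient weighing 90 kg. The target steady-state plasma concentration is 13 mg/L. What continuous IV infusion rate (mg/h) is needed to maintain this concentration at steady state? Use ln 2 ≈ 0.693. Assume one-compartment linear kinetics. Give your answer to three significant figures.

216 mg/h

Vd = 9.6 L/kg × 90 kg = 864.0 L
CL = ln 2 · Vd / t½ = 0.693 × 864.0 / 36 = 16.63 L/h
Infusion rate = CL × Css = 16.63 × 13 = 216.2 mg/h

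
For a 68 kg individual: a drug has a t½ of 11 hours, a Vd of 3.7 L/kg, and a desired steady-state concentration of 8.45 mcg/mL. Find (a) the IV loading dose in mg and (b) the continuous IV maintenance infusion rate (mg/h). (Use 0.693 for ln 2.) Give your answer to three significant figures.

Total Vd = 3.7 × 68 = 251.6 L
LD = Vd × C = 251.6 × 8.45 = 2126 mg
CL = 0.693 × Vd / t½ = 0.693 × 251.6 / 11 = 15.85 L/h
Infusion rate = CL × Css = 15.85 × 8.45 = 133.9 mg/h

(a) 2130 mg; (b) 134 mg/h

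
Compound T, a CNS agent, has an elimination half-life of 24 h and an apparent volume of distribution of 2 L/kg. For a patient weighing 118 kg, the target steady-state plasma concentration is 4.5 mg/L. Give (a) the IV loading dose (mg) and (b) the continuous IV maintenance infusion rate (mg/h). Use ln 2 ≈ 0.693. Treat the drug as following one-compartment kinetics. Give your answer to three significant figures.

Total Vd = 2 × 118 = 236.0 L
LD = Vd × C = 236.0 × 4.5 = 1062 mg
CL = 0.693 × Vd / t½ = 0.693 × 236.0 / 24 = 6.815 L/h
Infusion rate = CL × Css = 6.815 × 4.5 = 30.67 mg/h

(a) 1060 mg; (b) 30.7 mg/h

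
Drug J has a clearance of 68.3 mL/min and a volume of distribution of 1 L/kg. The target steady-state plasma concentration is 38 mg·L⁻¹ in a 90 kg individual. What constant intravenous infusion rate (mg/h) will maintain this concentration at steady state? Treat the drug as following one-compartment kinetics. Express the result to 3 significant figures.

Convert clearance: 68.3 mL/min × 60 min/h ÷ 1000 mL/L = 4.098 L/h
Vd does not affect the maintenance rate; only clearance governs steady-state input.
Infusion rate = CL · Css = 4.098 L/h × 38 mg/L = 155.7 mg/h

156 mg/h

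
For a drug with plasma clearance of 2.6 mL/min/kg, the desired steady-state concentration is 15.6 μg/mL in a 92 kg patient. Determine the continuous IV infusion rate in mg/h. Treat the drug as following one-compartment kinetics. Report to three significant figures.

224 mg/h

CL = 2.6 mL/min/kg × 92 kg = 239.2 mL/min = 239.2 × 60/1000 = 14.35 L/h
R₀ = 14.35 × 15.6 = 223.9 mg/h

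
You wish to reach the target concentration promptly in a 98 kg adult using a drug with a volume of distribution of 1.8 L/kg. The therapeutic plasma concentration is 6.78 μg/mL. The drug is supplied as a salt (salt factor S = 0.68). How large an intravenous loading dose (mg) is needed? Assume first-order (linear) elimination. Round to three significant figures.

Vd = 1.8 L/kg × 98 kg = 176.4 L
LD = Vd × C / S = 176.4 × 6.780 / 0.68 = 1759 mg

1760 mg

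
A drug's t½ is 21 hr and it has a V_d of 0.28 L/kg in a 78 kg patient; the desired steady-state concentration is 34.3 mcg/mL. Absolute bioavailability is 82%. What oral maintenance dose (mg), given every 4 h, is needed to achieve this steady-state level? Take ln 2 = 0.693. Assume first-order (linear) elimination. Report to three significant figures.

Vd(total) = 78 kg × 0.28 L/kg = 21.84 L
k = 0.693/21 = 0.03300 h⁻¹, so CL = k·Vd = 0.03300 × 21.84 = 0.7207 L/h
D = CL × Css × τ / F = 0.7207 × 34.3 × 4 / 0.82 = 120.6 mg

121 mg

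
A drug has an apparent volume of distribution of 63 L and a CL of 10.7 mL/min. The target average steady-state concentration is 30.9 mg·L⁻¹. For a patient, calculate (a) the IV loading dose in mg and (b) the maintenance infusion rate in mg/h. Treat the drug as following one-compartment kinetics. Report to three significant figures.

(a) 1950 mg; (b) 19.8 mg/h

Loading dose = Vd × C = 63.00 × 30.9 = 1947 mg
Convert clearance: 10.7 mL/min × 60 min/h ÷ 1000 mL/L = 0.6420 L/h
Maintenance infusion rate = CL × Css = 0.6420 × 30.9 = 19.84 mg/h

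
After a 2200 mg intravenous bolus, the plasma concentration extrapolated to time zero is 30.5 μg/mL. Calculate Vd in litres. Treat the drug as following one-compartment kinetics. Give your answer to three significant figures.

72.1 L

Immediately after an IV bolus, C₀ = Dose / Vd, so Vd = Dose / C₀.
Vd = 2200 / 30.5 = 72.13 L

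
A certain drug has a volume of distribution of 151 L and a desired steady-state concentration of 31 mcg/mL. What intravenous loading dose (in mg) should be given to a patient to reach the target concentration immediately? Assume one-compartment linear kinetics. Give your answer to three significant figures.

4680 mg

LD = Vd × C = 151.0 × 31.00 = 4681 mg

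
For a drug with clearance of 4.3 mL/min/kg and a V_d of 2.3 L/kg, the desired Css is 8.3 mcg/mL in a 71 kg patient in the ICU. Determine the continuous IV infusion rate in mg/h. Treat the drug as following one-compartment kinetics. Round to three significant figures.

152 mg/h

CL = 4.3 mL/min/kg × 71 kg = 305.3 mL/min = 305.3 × 60/1000 = 18.32 L/h
R₀ = 18.32 × 8.3 = 152.1 mg/h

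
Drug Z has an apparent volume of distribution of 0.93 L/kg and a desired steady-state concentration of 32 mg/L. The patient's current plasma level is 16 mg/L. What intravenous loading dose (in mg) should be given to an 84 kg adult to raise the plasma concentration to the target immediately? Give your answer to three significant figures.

Vd = 0.93 L/kg × 84 kg = 78.12 L
Concentration deficit ΔC = 32 − 16 = 16.00 mg/L
LD = Vd × ΔC = 78.12 × 16.00 = 1250 mg

1250 mg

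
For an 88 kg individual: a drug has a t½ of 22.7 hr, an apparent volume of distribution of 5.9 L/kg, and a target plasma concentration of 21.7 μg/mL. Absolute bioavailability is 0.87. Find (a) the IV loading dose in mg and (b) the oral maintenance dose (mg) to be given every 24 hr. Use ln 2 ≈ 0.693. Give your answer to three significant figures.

(a) 11300 mg; (b) 9490 mg

Vd(total) = 88 kg × 5.9 L/kg = 519.2 L
LD = Vd × C = 519.2 × 21.7 = 11270 mg
CL = 0.693 × Vd / t½ = 0.693 × 519.2 / 22.7 = 15.85 L/h
D = CL × Css × τ / F = 15.85 × 21.7 × 24 / 0.87 = 9488 mg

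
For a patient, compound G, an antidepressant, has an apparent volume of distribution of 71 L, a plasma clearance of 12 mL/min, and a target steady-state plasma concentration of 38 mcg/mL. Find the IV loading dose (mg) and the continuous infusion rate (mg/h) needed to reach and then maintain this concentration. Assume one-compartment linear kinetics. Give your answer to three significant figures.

Loading: fill Vd to C_target → 71.00 L × 38 mg/L = 2698 mg
CL = 12 mL/min = 12 × 0.06 = 0.7200 L/h
Maintenance infusion rate = CL × Css = 0.7200 × 38 = 27.36 mg/h

(a) 2700 mg; (b) 27.4 mg/h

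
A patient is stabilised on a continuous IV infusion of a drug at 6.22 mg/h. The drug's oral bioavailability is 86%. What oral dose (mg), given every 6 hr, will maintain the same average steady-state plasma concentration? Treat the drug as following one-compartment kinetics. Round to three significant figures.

43.4 mg

To maintain the same Css, the systemic dosing rate must be unchanged: F·D/τ = infusion rate.
D = rate × τ / F = 6.22 × 6 / 0.86 = 43.40 mg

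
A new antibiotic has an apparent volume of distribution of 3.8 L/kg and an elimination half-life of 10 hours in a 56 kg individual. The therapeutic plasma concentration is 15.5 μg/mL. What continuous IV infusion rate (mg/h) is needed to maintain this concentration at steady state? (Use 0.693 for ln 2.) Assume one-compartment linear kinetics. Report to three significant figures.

Total Vd = 3.8 × 56 = 212.8 L
k = 0.693/10 = 0.06930 h⁻¹, so CL = k·Vd = 0.06930 × 212.8 = 14.75 L/h
Infusion rate = CL × Css = 14.75 × 15.5 = 228.6 mg/h

229 mg/h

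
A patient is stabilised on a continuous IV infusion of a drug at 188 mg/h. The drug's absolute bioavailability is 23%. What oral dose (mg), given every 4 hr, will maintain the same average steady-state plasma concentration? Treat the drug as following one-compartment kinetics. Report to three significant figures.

3270 mg

To maintain the same Css, the systemic dosing rate must be unchanged: F·D/τ = infusion rate.
D = rate × τ / F = 188 × 4 / 0.23 = 3270 mg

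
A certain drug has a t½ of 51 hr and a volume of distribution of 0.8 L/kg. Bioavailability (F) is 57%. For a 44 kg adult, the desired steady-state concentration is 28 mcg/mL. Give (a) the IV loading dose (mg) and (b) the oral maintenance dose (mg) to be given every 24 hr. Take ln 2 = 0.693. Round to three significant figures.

Vd = 0.8 L/kg × 44 kg = 35.20 L
LD = Vd × C = 35.20 × 28 = 985.6 mg
CL = 0.693 × Vd / t½ = 0.693 × 35.20 / 51 = 0.4783 L/h
D = CL × Css × τ / F = 0.4783 × 28 × 24 / 0.57 = 563.9 mg

(a) 986 mg; (b) 564 mg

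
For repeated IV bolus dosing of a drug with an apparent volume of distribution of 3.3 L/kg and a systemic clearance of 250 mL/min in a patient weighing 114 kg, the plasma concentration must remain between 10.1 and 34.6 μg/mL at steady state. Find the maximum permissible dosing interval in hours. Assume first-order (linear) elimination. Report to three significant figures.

30.9 h

Vd(total) = 114 kg × 3.3 L/kg = 376.2 L
CL = 250 mL/min × 60/1000 = 15.00 L/h
k = CL / Vd = 15.00 / 376.2 = 0.03987 h⁻¹
Between IV bolus doses, concentration decays as C = C₀·e^(−kτ), so C_peak/C_trough = e^(kτ).
τ_max = ln(C_peak/C_trough) / k = ln(34.6/10.1) / 0.03987 = 1.231 / 0.03987 = 30.88 h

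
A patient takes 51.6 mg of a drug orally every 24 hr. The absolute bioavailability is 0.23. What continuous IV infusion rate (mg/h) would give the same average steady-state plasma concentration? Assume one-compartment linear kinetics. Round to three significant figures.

0.495 mg/h

Equivalent systemic input: infusion rate = F·D/τ.
Rate = 0.23 × 51.6 / 24 = 0.4945 mg/h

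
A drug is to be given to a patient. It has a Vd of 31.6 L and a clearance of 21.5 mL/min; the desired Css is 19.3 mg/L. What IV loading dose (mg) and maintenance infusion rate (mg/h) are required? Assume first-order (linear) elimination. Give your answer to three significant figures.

Loading: fill Vd to C_target → 31.60 L × 19.3 mg/L = 609.9 mg
Convert clearance: 21.5 mL/min × 60 min/h ÷ 1000 mL/L = 1.290 L/h
Maintenance infusion rate = CL × Css = 1.290 × 19.3 = 24.90 mg/h

(a) 610 mg; (b) 24.9 mg/h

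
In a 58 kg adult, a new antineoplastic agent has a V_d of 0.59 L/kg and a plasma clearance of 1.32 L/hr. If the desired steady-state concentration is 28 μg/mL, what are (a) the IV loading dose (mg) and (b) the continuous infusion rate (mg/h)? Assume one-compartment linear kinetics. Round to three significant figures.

(a) 958 mg; (b) 37.0 mg/h

Vd(total) = 58 kg × 0.59 L/kg = 34.22 L
Loading: fill Vd to C_target → 34.22 L × 28 mg/L = 958.2 mg
Maintenance: replace elimination → rate = CL × Css = 1.320 × 28 = 36.96 mg/h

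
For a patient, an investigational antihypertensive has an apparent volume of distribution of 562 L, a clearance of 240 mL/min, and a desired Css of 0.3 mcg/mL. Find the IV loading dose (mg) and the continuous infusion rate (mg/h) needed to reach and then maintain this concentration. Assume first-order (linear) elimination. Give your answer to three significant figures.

(a) 169 mg; (b) 4.32 mg/h

Loading dose = Vd × C = 562.0 × 0.3 = 168.6 mg
Convert clearance: 240 mL/min × 60 min/h ÷ 1000 mL/L = 14.40 L/h
Maintenance: replace elimination → rate = CL × Css = 14.40 × 0.3 = 4.320 mg/h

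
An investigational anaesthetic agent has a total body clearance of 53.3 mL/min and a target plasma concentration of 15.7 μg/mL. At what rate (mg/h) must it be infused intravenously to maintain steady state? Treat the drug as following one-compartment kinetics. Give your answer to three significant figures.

50.2 mg/h

CL = 53.3 mL/min = 53.3 × 0.06 = 3.198 L/h
Rate = CL × Css = 3.198 × 15.7 = 50.21 mg/h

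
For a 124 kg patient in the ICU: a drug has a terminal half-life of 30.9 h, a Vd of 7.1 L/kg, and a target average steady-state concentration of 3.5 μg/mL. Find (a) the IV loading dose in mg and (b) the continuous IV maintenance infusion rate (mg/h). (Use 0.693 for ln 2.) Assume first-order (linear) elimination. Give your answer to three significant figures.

(a) 3080 mg; (b) 69.1 mg/h

Vd = 7.1 L/kg × 124 kg = 880.4 L
LD = Vd × C = 880.4 × 3.5 = 3081 mg
CL = 0.693 × Vd / t½ = 0.693 × 880.4 / 30.9 = 19.74 L/h
Infusion rate = CL × Css = 19.74 × 3.5 = 69.09 mg/h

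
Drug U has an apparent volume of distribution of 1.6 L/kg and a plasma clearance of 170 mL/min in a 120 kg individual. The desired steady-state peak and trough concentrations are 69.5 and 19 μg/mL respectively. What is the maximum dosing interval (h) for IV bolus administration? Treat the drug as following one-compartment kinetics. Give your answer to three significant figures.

24.4 h

Vd(total) = 120 kg × 1.6 L/kg = 192.0 L
Convert clearance: 170 mL/min × 60 min/h ÷ 1000 mL/L = 10.20 L/h
k = CL / Vd = 10.20 / 192.0 = 0.05313 h⁻¹
Between IV bolus doses, concentration decays as C = C₀·e^(−kτ), so C_peak/C_trough = e^(kτ).
τ_max = ln(C_peak/C_trough) / k = ln(69.5/19) / 0.05313 = 1.297 / 0.05313 = 24.41 h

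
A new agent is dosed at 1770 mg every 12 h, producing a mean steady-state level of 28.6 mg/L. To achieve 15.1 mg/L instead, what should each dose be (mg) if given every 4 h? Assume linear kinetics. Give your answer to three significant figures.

312 mg

For first-order elimination, Css ∝ F·D/(CL·τ); F and CL are unchanged, so Css ∝ D/τ.
D₂ = D₁ × (Css,target / Css,current) × (τ₂/τ₁) = 1770 × (15.1/28.6) × (4/12) = 311.5 mg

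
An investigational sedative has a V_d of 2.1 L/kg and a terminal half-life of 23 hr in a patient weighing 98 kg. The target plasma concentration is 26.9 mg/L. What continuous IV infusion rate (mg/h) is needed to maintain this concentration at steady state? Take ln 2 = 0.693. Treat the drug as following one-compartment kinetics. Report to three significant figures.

Total Vd = 2.1 × 98 = 205.8 L
CL = 0.693 × Vd / t½ = 0.693 × 205.8 / 23 = 6.201 L/h
Infusion rate = CL × Css = 6.201 × 26.9 = 166.8 mg/h

167 mg/h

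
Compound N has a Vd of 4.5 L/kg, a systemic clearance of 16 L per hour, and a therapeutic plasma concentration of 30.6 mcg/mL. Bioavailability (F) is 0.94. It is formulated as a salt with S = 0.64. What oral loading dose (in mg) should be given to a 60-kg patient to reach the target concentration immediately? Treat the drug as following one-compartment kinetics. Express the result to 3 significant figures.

13700 mg

Vd(total) = 60 kg × 4.5 L/kg = 270.0 L
LD is governed by Vd — clearance does not enter the loading-dose calculation.
LD = Vd × C / F / S = 270.0 × 30.60 / 0.94 / 0.64 = 13730 mg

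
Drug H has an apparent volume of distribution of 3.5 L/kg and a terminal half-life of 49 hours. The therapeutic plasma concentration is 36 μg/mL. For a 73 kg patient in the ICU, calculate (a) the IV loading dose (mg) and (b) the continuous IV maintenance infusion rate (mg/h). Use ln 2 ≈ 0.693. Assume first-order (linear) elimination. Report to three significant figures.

Vd = 3.5 L/kg × 73 kg = 255.5 L
LD = Vd × C = 255.5 × 36 = 9198 mg
CL = 0.693 × Vd / t½ = 0.693 × 255.5 / 49 = 3.614 L/h
Infusion rate = CL × Css = 3.614 × 36 = 130.1 mg/h

(a) 9200 mg; (b) 130 mg/h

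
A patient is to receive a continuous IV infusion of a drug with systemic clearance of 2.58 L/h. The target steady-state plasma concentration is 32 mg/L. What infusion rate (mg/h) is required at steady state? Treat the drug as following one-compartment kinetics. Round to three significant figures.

Rate = CL × Css = 2.580 × 32 = 82.56 mg/h

82.6 mg/h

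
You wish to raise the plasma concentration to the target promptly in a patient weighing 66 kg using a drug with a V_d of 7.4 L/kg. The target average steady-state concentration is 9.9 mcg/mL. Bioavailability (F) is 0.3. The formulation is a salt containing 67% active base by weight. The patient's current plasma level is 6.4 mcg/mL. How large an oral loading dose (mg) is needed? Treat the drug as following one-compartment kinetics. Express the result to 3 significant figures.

8500 mg

Total Vd = 7.4 × 66 = 488.4 L
Concentration deficit ΔC = 9.9 − 6.4 = 3.500 mg/L
LD = Vd × ΔC / F / S = 488.4 × 3.500 / 0.3 / 0.67 = 8504 mg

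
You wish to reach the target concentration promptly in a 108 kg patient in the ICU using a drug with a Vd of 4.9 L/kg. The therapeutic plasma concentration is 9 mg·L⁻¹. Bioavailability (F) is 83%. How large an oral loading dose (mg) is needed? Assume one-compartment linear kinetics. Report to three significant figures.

Vd(total) = 108 kg × 4.9 L/kg = 529.2 L
The loading dose fills Vd to the target concentration.
LD = Vd × C / F = 529.2 × 9.000 / 0.83 = 5738 mg

5740 mg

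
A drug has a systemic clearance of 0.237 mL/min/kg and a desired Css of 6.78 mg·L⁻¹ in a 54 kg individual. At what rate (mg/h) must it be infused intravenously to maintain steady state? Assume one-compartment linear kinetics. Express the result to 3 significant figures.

5.21 mg/h

CL = 0.237 mL/min/kg × 54 kg = 12.80 mL/min = 12.80 × 60/1000 = 0.7680 L/h
At steady state, infusion rate equals elimination rate: rate in = CL × Css.
R₀ = 0.7680 × 6.78 = 5.207 mg/h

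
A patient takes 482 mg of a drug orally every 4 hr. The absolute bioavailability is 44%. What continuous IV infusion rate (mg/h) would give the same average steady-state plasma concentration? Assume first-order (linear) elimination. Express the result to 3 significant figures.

53.0 mg/h

Equivalent systemic input: infusion rate = F·D/τ.
Rate = 0.44 × 482 / 4 = 53.02 mg/h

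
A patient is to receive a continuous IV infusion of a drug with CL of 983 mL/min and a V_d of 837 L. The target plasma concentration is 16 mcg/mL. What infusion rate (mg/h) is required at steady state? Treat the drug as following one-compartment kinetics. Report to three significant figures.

944 mg/h

CL = 983 mL/min = 983 × 0.06 = 58.98 L/h
Infusion rate = CL · Css = 58.98 L/h × 16 mg/L = 943.7 mg/h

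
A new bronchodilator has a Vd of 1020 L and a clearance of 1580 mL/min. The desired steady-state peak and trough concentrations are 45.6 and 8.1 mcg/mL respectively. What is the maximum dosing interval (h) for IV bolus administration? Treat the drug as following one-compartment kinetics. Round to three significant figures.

18.6 h

CL = 1580 mL/min = 1580 × 0.06 = 94.80 L/h
k = CL / Vd = 94.80 / 1020 = 0.09294 h⁻¹
Between IV bolus doses, concentration decays as C = C₀·e^(−kτ), so C_peak/C_trough = e^(kτ).
τ_max = ln(C_peak/C_trough) / k = ln(45.6/8.1) / 0.09294 = 1.728 / 0.09294 = 18.59 h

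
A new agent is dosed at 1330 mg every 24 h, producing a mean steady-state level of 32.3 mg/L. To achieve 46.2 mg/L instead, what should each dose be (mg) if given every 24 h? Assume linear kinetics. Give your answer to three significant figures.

For first-order elimination, Css ∝ F·D/(CL·τ); F and CL are unchanged, so Css ∝ D/τ.
D₂ = D₁ × (Css,target / Css,current) = 1330 × 46.2/32.3 = 1902 mg

1900 mg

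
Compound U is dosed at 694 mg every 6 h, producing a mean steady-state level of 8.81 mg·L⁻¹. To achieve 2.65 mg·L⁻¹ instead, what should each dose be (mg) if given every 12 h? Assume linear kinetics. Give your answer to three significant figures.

418 mg

For first-order elimination, Css ∝ F·D/(CL·τ); F and CL are unchanged, so Css ∝ D/τ.
D₂ = D₁ × (Css,target / Css,current) × (τ₂/τ₁) = 694 × (2.65/8.81) × (12/6) = 417.5 mg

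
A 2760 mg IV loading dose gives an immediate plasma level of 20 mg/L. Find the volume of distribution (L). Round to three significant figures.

Immediately after an IV bolus, C₀ = Dose / Vd, so Vd = Dose / C₀.
Vd = 2760 / 20 = 138.0 L

138 L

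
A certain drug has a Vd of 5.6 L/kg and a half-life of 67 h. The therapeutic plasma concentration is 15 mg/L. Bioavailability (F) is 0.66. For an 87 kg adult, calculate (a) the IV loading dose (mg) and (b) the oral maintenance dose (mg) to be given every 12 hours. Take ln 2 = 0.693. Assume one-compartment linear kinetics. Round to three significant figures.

(a) 7310 mg; (b) 1370 mg

Total Vd = 5.6 × 87 = 487.2 L
LD = Vd × C = 487.2 × 15 = 7308 mg
CL = 0.693 × Vd / t½ = 0.693 × 487.2 / 67 = 5.039 L/h
D = CL × Css × τ / F = 5.039 × 15 × 12 / 0.66 = 1374 mg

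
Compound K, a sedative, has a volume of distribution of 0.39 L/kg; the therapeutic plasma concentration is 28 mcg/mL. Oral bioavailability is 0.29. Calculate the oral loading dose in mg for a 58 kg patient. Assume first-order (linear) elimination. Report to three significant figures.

Vd = 0.39 L/kg × 58 kg = 22.62 L
LD = Vd × C / F = 22.62 × 28.00 / 0.29 = 2184 mg

2180 mg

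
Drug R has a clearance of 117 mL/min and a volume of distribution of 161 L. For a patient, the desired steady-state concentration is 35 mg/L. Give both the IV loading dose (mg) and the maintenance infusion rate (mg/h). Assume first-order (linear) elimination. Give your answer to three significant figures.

(a) 5640 mg; (b) 246 mg/h

LD = Vd · C_target = 161.0 × 35 = 5635 mg
CL = 117 mL/min = 117 × 0.06 = 7.020 L/h
Maintenance infusion rate = CL × Css = 7.020 × 35 = 245.7 mg/h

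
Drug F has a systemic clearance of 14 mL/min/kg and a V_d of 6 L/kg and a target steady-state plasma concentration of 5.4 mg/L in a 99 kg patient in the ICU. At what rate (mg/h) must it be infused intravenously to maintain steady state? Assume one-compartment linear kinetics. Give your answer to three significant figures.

449 mg/h

CL = 14 mL/min/kg × 99 kg = 1386 mL/min = 1386 × 60/1000 = 83.16 L/h
R₀ = 83.16 × 5.4 = 449.1 mg/h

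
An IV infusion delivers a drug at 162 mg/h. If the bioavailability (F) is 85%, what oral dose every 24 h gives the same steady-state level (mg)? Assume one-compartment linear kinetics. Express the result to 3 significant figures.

4570 mg

To maintain the same Css, the systemic dosing rate must be unchanged: F·D/τ = infusion rate.
D = rate × τ / F = 162 × 24 / 0.85 = 4574 mg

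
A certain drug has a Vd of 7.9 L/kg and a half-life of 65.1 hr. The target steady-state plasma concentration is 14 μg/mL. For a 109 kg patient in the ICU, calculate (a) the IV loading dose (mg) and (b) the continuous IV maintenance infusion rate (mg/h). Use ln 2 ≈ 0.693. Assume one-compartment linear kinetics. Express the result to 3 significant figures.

Vd(total) = 109 kg × 7.9 L/kg = 861.1 L
LD = Vd × C = 861.1 × 14 = 12060 mg
CL = 0.693 × Vd / t½ = 0.693 × 861.1 / 65.1 = 9.167 L/h
Infusion rate = CL × Css = 9.167 × 14 = 128.3 mg/h

(a) 12100 mg; (b) 128 mg/h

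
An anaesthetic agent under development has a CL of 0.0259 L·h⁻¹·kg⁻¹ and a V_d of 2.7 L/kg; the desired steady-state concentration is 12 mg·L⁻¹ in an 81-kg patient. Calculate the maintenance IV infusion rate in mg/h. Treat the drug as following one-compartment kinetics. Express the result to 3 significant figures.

25.2 mg/h

CL = 0.0259 L·h⁻¹·kg⁻¹ × 81 kg = 2.098 L/h
At steady state, infusion rate equals elimination rate: rate in = CL × Css.
Rate = CL × Css = 2.098 × 12 = 25.18 mg/h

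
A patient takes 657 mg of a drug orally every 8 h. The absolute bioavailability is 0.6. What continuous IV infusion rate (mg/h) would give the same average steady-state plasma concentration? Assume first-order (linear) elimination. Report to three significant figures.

Equivalent systemic input: infusion rate = F·D/τ.
Rate = 0.6 × 657 / 8 = 49.28 mg/h

49.3 mg/h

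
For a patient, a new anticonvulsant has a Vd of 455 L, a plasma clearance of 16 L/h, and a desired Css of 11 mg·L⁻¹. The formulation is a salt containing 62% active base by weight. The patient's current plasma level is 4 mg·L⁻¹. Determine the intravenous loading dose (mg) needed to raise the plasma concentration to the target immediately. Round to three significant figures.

5140 mg

Concentration deficit ΔC = 11 − 4 = 7.000 mg/L
LD = Vd × ΔC / S = 455.0 × 7.000 / 0.62 = 5137 mg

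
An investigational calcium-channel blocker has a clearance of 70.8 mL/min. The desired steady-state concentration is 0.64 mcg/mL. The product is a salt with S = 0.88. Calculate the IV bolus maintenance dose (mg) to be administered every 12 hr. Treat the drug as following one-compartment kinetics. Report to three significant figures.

Convert clearance: 70.8 mL/min × 60 min/h ÷ 1000 mL/L = 4.248 L/h
D = CL × Css × τ / S = 4.248 × 0.64 × 12 / 0.88 = 37.07 mg

37.1 mg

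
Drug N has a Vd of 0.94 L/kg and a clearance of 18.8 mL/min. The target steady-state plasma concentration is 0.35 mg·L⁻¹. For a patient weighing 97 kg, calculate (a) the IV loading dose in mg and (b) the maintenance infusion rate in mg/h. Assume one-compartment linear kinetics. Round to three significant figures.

Total Vd = 0.94 × 97 = 91.18 L
Loading dose = Vd × C = 91.18 × 0.35 = 31.91 mg
CL = 18.8 mL/min = 18.8 × 0.06 = 1.128 L/h
Maintenance: replace elimination → rate = CL × Css = 1.128 × 0.35 = 0.3948 mg/h

(a) 31.9 mg; (b) 0.395 mg/h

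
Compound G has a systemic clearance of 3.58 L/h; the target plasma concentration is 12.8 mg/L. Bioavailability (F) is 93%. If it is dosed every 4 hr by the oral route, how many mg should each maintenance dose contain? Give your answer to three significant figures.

D = CL × Css × τ / F = 3.580 × 12.8 × 4 / 0.93 = 197.1 mg

197 mg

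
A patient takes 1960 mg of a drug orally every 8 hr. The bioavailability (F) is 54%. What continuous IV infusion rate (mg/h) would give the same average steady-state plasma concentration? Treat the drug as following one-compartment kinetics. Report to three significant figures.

132 mg/h

Equivalent systemic input: infusion rate = F·D/τ.
Rate = 0.54 × 1960 / 8 = 132.3 mg/h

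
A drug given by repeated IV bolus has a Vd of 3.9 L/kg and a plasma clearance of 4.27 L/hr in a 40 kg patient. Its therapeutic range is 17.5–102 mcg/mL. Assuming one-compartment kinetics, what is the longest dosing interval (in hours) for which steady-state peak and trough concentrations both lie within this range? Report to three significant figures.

64.4 h

Total Vd = 3.9 × 40 = 156.0 L
k = CL / Vd = 4.270 / 156.0 = 0.02737 h⁻¹
Between IV bolus doses, concentration decays as C = C₀·e^(−kτ), so C_peak/C_trough = e^(kτ).
τ_max = ln(C_peak/C_trough) / k = ln(102/17.5) / 0.02737 = 1.763 / 0.02737 = 64.41 h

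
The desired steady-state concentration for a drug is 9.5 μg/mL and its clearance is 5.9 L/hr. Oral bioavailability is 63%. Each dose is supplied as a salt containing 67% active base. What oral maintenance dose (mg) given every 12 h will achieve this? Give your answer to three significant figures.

D = CL × Css × τ / F / S = 5.900 × 9.5 × 12 / 0.63 / 0.67 = 1593 mg

1590 mg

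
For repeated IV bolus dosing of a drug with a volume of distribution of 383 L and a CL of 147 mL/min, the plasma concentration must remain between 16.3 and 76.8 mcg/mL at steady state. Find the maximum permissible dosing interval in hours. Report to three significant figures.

67.3 h

CL = 147 mL/min × 60/1000 = 8.820 L/h
k = CL / Vd = 8.820 / 383.0 = 0.02303 h⁻¹
Between IV bolus doses, concentration decays as C = C₀·e^(−kτ), so C_peak/C_trough = e^(kτ).
τ_max = ln(C_peak/C_trough) / k = ln(76.8/16.3) / 0.02303 = 1.550 / 0.02303 = 67.30 h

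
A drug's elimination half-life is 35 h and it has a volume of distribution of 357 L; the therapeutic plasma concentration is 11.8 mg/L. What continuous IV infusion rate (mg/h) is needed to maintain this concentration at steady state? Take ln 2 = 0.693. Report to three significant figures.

CL = ln 2 · Vd / t½ = 0.693 × 357.0 / 35 = 7.069 L/h
Infusion rate = CL × Css = 7.069 × 11.8 = 83.41 mg/h

83.4 mg/h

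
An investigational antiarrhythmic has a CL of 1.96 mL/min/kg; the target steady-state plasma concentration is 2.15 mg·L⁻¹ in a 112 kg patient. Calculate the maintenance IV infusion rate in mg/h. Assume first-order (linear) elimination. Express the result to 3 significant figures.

CL = 1.96 mL/min/kg × 112 kg = 219.5 mL/min = 219.5 × 60/1000 = 13.17 L/h
R₀ = 13.17 × 2.15 = 28.32 mg/h

28.3 mg/h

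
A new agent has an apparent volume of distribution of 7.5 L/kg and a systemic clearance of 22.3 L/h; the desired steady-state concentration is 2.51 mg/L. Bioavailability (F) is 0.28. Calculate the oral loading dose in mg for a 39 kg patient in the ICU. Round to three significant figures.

2620 mg

Vd(total) = 39 kg × 7.5 L/kg = 292.5 L
The loading dose fills Vd to the target concentration; clearance is irrelevant here.
LD = Vd × C / F = 292.5 × 2.510 / 0.28 = 2622 mg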